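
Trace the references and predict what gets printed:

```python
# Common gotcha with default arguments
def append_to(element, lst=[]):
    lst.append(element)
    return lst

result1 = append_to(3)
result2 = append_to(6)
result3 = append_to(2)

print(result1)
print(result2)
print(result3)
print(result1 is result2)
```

Key concept: mutable default argument gotcha.
Step by step:
`result1 = append_to(3)` → result1 = [3]
`result2 = append_to(6)` → result1 = [3, 6] (same object as result2); result2 = [3, 6] (same object as result1)
`result3 = append_to(2)` → result1 = [3, 6, 2] (same object as result2, result3); result2 = [3, 6, 2] (same object as result1, result3); result3 = [3, 6, 2] (same object as result1, result2)
`print(result1)` → prints [3, 6, 2]
`print(result2)` → prints [3, 6, 2]
`print(result3)` → prints [3, 6, 2]
`print(result1 is result2)` → prints True

Answer:
[3, 6, 2]
[3, 6, 2]
[3, 6, 2]
True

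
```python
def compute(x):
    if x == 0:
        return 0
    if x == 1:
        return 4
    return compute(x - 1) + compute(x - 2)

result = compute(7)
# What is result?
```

Build up from base cases: compute(0)=0, compute(1)=4, compute(2)=4, compute(3)=8, compute(4)=12, compute(5)=20, compute(6)=32, ..., compute(7)=52

Answer: 52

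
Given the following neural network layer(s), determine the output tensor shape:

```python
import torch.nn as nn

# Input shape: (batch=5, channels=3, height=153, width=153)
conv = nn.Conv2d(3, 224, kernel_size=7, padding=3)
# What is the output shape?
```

Input: (5, 3, 153, 153) -> Output: (5, 224, 153, 153)

Answer: (5, 224, 153, 153)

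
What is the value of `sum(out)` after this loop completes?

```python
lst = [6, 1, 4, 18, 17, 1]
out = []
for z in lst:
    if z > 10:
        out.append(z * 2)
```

Sum of doubled values > 10
`out` takes the values: [] → [36] → [36, 34]
So `sum(out)` = 70

Answer: 70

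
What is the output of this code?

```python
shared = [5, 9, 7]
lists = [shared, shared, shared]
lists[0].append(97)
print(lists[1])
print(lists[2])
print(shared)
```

Key concept: list of same reference.
Step by step:
`shared = [5, 9, 7]` → shared = [5, 9, 7]
`lists = [shared, shared, shared]` → lists = [[5, 9, 7], [5, 9, 7], [5, 9, 7]]
`lists[0].append(97)` → shared = [5, 9, 7, 97]; lists = [[5, 9, 7, 97], [5, 9, 7, 97], [5, 9, 7, 97]]
`print(lists[1])` → prints [5, 9, 7, 97]
`print(lists[2])` → prints [5, 9, 7, 97]
`print(shared)` → prints [5, 9, 7, 97]

Answer:
[5, 9, 7, 97]
[5, 9, 7, 97]
[5, 9, 7, 97]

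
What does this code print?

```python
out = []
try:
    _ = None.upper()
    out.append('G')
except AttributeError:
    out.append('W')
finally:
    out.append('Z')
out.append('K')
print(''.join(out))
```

Execution trace: 'W' (except AttributeError) → 'Z' (finally) → 'K' (after the try/except). Output: WZK

Answer: WZK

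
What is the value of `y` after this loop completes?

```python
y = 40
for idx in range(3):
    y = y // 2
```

Halve 3 times: 40 // 2^3 = 5
`y` takes the values: 40 → 20 → 10 → 5

Answer: 5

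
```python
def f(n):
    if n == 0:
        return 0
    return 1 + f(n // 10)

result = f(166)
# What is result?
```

Count of digits of 166: 3

Answer: 3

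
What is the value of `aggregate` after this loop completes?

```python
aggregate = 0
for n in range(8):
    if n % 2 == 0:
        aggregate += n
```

Sum of even numbers 0 to 7
`aggregate` takes the values: 0 → 2 → 6 → 12

Answer: 12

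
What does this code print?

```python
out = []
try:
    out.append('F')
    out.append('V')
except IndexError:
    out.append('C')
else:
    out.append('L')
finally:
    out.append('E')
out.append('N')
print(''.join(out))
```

Execution trace: 'F' (try body) → 'V' (try body, no exception) → 'L' (else) → 'E' (finally) → 'N' (after the try/except). Output: FVLEN

Answer: FVLEN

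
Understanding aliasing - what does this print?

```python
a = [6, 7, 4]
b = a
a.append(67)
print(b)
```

Key concept: basic list aliasing.
Step by step:
`a = [6, 7, 4]` → a = [6, 7, 4]
`b = a` → b = [6, 7, 4] (same object as a)
`a.append(67)` → a = [6, 7, 4, 67] (same object as b); b = [6, 7, 4, 67] (same object as a)
`print(b)` → prints [6, 7, 4, 67]

Answer: [6, 7, 4, 67]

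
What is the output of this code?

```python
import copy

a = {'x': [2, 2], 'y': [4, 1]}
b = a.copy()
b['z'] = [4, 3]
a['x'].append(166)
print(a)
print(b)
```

Key concept: shallow copy of dict with mutable values.
Step by step:
`a = {'x': [2, 2], 'y': [4, 1]}` → a = {'x': [2, 2], 'y': [4, 1]}
`b = a.copy()` → b = {'x': [2, 2], 'y': [4, 1]}
`b['z'] = [4, 3]` → b = {'x': [2, 2], 'y': [4, 1], 'z': [4, 3]}
`a['x'].append(166)` → a = {'x': [2, 2, 166], 'y': [4, 1]}; b = {'x': [2, 2, 166], 'y': [4, 1], 'z': [4, 3]}
`print(a)` → prints {'x': [2, 2, 166], 'y': [4, 1]}
`print(b)` → prints {'x': [2, 2, 166], 'y': [4, 1], 'z': [4, 3]}

Answer:
{'x': [2, 2, 166], 'y': [4, 1]}
{'x': [2, 2, 166], 'y': [4, 1], 'z': [4, 3]}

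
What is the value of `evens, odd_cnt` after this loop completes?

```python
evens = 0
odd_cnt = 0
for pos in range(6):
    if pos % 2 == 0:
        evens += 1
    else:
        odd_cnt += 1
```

Count evens and odds in range(6)
`evens, odd_cnt` takes the values: (0, 0) → (1, 0) → (1, 1) → (2, 1) → (2, 2) → (3, 2) → (3, 3)

Answer: 3, 3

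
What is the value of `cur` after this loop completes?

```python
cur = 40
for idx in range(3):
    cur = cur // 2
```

Halve 3 times: 40 // 2^3 = 5
`cur` takes the values: 40 → 20 → 10 → 5

Answer: 5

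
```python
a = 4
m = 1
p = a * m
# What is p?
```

Trace:
`a = 4` → a = 4
`m = 1` → m = 1
`p = a * m` → p = 4
So p = 4

Answer: 4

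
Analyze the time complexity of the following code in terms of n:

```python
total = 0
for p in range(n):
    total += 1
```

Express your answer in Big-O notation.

Each loop level contributes: n. Multiplying the contributions gives O(n).

Answer: O(n)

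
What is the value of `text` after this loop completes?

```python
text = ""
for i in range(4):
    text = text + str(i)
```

Concatenate digits 0 to 3
`text` takes the values: "" → "0" → "01" → "012" → "0123"

Answer: "0123"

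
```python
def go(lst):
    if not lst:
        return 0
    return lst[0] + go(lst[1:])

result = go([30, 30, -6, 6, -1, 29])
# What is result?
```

30 + 30 + (-6) + 6 + (-1) + 29 + 0 = 88

Answer: 88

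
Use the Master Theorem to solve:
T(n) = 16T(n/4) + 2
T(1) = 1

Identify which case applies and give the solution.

a=16, b=4, f(n)=2. log_4(16) = 2. Since c=0 < 2, Case 1 applies: T(n) = Θ(n^log_b(a)) = O(n^2).

Answer: O(n^2) - Case 1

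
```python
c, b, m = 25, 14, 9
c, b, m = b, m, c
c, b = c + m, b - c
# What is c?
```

Trace:
`c, b, m = 25, 14, 9` → c = 25; b = 14; m = 9
`c, b, m = b, m, c` → c = 14; b = 9; m = 25
`c, b = c + m, b - c` → c = 39; b = -5
So c = 39

Answer: 39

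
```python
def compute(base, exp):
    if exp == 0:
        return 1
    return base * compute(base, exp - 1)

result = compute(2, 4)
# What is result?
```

compute(2, 4) = 2 * 2 * 2 * 2 = 16

Answer: 16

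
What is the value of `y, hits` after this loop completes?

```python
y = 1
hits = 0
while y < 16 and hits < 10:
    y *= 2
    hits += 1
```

Double until >= 16 or 10 iterations
`y, hits` takes the values: (1, 0) → (2, 0) → (2, 1) → (4, 1) → (4, 2) → (8, 2) → (8, 3) → (16, 3) → (16, 4)

Answer: 16, 4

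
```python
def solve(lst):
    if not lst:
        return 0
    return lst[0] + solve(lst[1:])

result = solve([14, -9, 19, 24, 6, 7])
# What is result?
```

14 + (-9) + 19 + 24 + 6 + 7 + 0 = 61

Answer: 61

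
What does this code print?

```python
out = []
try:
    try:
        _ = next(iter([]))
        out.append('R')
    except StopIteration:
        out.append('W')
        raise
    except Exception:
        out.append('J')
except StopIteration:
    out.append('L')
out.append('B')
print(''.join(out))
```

Execution trace: 'W' (except StopIteration) → 'L' (outer except StopIteration) → 'B' (after the try/except). Output: WLB

Answer: WLB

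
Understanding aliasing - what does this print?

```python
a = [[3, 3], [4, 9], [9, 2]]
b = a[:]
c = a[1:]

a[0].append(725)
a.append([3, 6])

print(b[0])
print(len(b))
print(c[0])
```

Key concept: slice with nested mutation.
Step by step:
`a = [[3, 3], [4, 9], [9, 2]]` → a = [[3, 3], [4, 9], [9, 2]]
`b = a[:]` → b = [[3, 3], [4, 9], [9, 2]]
`c = a[1:]` → c = [[4, 9], [9, 2]]
`a[0].append(725)` → a = [[3, 3, 725], [4, 9], [9, 2]]; b = [[3, 3, 725], [4, 9], [9, 2]]
`a.append([3, 6])` → a = [[3, 3, 725], [4, 9], [9, 2], [3, 6]]
`print(b[0])` → prints [3, 3, 725]
`print(len(b))` → prints 3
`print(c[0])` → prints [4, 9]

Answer:
[3, 3, 725]
3
[4, 9]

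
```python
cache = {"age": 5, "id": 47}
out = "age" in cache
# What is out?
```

Trace:
`cache = {"age": 5, "id": 47}` → cache = {'age': 5, 'id': 47}
`out = "age" in cache` → out = True
So out = True

Answer: True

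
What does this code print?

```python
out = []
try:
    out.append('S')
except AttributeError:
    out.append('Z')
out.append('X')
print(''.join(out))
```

Execution trace: 'S' (try body, no exception) → 'X' (after the try/except). Output: SX

Answer: SX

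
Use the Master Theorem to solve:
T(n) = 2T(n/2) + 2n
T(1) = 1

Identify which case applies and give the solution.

a=2, b=2, f(n)=2n. log_2(2) = 1. Since c=1 = 1, Case 2 applies: T(n) = Θ(n^log_b(a) · log n) = O(n log n).

Answer: O(n log n) - Case 2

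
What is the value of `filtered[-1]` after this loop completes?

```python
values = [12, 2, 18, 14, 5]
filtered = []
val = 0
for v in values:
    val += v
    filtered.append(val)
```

Cumulative sum ends at 51
`filtered` takes the values: [] → [12] → [12, 14] → [12, 14, 32] → [12, 14, 32, 46] → [12, 14, 32, 46, 51]
So `filtered[-1]` = 51

Answer: 51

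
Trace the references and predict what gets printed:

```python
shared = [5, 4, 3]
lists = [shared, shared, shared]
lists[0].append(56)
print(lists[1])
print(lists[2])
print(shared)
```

Key concept: list of same reference.
Step by step:
`shared = [5, 4, 3]` → shared = [5, 4, 3]
`lists = [shared, shared, shared]` → lists = [[5, 4, 3], [5, 4, 3], [5, 4, 3]]
`lists[0].append(56)` → shared = [5, 4, 3, 56]; lists = [[5, 4, 3, 56], [5, 4, 3, 56], [5, 4, 3, 56]]
`print(lists[1])` → prints [5, 4, 3, 56]
`print(lists[2])` → prints [5, 4, 3, 56]
`print(shared)` → prints [5, 4, 3, 56]

Answer:
[5, 4, 3, 56]
[5, 4, 3, 56]
[5, 4, 3, 56]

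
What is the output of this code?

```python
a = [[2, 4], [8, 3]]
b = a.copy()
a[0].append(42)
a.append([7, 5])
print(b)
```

Key concept: shallow copy with nested lists.
Step by step:
`a = [[2, 4], [8, 3]]` → a = [[2, 4], [8, 3]]
`b = a.copy()` → b = [[2, 4], [8, 3]]
`a[0].append(42)` → a = [[2, 4, 42], [8, 3]]; b = [[2, 4, 42], [8, 3]]
`a.append([7, 5])` → a = [[2, 4, 42], [8, 3], [7, 5]]
`print(b)` → prints [[2, 4, 42], [8, 3]]

Answer: [[2, 4, 42], [8, 3]]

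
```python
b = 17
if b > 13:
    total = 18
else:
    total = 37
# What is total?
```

Trace:
`b = 17` → b = 17
`if b > 13: ...` → b > 13 is True → total = 18
So total = 18

Answer: 18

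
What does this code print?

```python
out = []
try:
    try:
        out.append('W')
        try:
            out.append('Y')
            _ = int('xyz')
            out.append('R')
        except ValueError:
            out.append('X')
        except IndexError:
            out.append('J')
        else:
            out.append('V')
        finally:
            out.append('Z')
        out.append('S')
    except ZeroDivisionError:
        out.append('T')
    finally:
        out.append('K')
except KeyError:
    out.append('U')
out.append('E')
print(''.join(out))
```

Execution trace: 'W' (try body) → 'Y' (inner try body) → 'X' (inner except ValueError) → 'Z' (inner finally) → 'S' (try body, no exception) → 'K' (finally) → 'E' (after the try/except). Output: WYXZSKE

Answer: WYXZSKE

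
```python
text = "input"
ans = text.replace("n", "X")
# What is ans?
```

Trace:
`text = "input"` → text = 'input'
`ans = text.replace("n", "X")` → ans = 'iXput'
So ans = 'iXput'

Answer: 'iXput'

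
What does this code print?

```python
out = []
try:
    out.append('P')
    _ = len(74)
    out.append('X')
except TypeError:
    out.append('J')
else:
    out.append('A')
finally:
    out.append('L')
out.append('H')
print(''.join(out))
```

Execution trace: 'P' (try body) → 'J' (except TypeError) → 'L' (finally) → 'H' (after the try/except). Output: PJLH

Answer: PJLH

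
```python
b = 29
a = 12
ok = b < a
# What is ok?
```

Trace:
`b = 29` → b = 29
`a = 12` → a = 12
`ok = b < a` → ok = False
So ok = False

Answer: False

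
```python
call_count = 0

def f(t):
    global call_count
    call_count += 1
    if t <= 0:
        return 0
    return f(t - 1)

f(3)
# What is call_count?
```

Linear recursion stepping by 1: 4 calls from t=3 down to ≤0.

Answer: 4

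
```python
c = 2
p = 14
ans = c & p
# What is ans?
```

Trace:
`c = 2` → c = 2
`p = 14` → p = 14
`ans = c & p` → ans = 2
So ans = 2

Answer: 2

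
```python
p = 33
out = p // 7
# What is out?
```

Trace:
`p = 33` → p = 33
`out = p // 7` → out = 4
So out = 4

Answer: 4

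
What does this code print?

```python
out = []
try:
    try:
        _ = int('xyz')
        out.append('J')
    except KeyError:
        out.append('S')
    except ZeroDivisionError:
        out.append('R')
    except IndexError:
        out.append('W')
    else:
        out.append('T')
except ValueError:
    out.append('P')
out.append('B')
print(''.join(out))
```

Execution trace: 'P' (outer except ValueError) → 'B' (after the try/except). Output: PB

Answer: PB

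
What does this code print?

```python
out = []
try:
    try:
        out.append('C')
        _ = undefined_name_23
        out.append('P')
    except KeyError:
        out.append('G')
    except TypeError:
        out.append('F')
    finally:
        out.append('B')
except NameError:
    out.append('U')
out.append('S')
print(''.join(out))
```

Execution trace: 'C' (try body) → 'B' (finally) → 'U' (outer except NameError) → 'S' (after the try/except). Output: CBUS

Answer: CBUS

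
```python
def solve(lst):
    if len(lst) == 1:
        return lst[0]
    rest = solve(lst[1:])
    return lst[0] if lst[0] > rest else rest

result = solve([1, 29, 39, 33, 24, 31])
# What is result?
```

Recursive max over [1, 29, 39, 33, 24, 31] = 39

Answer: 39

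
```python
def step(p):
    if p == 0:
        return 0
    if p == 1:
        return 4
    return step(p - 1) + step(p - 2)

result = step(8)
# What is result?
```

Build up from base cases: step(0)=0, step(1)=4, step(2)=4, step(3)=8, step(4)=12, step(5)=20, step(6)=32, ..., step(8)=84

Answer: 84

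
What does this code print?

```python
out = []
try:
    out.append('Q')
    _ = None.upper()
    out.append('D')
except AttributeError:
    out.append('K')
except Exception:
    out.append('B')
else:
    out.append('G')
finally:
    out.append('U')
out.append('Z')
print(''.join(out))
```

Execution trace: 'Q' (try body) → 'K' (except AttributeError) → 'U' (finally) → 'Z' (after the try/except). Output: QKUZ

Answer: QKUZ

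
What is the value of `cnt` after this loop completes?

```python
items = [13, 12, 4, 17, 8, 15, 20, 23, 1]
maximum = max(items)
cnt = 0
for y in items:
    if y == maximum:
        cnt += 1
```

Count of max value 23 in [13, 12, 4, 17, 8, 15, 20, 23, 1]
`cnt` takes the values: 0 → 1

Answer: 1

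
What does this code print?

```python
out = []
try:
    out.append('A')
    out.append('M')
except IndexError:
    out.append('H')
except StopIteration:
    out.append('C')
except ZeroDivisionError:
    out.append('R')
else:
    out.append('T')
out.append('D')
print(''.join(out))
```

Execution trace: 'A' (try body) → 'M' (try body, no exception) → 'T' (else) → 'D' (after the try/except). Output: AMTD

Answer: AMTD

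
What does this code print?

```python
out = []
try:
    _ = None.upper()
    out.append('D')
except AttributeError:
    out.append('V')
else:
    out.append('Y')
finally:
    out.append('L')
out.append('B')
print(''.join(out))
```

Execution trace: 'V' (except AttributeError) → 'L' (finally) → 'B' (after the try/except). Output: VLB

Answer: VLB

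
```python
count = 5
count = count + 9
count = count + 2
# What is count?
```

Trace:
`count = 5` → count = 5
`count = count + 9` → count = 14
`count = count + 2` → count = 16
So count = 16

Answer: 16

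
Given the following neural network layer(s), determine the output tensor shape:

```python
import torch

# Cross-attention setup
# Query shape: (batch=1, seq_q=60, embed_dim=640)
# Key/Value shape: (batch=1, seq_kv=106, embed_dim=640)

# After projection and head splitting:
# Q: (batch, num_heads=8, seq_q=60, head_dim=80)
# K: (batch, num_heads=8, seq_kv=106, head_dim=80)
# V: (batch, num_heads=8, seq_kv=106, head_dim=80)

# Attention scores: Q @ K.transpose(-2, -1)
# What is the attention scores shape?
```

Input: (1, 60, 640) -> Output: (1, 8, 60, 106)

Answer: (1, 8, 60, 106)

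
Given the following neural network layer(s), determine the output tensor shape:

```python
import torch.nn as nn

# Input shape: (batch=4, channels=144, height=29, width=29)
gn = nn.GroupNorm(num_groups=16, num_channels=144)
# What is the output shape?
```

Input: (4, 144, 29, 29) -> Output: (4, 144, 29, 29)

Answer: (4, 144, 29, 29)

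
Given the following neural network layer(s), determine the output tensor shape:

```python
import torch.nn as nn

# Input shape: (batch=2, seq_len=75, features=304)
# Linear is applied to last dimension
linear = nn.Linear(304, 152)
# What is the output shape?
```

Input: (2, 75, 304) -> Output: (2, 75, 152)

Answer: (2, 75, 152)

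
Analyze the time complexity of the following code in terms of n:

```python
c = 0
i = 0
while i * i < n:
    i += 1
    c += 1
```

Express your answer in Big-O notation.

Each loop level contributes: √n. Multiplying the contributions gives O(√n).

Answer: O(√n)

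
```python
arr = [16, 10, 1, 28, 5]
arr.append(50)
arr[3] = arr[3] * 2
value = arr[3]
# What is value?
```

Trace:
`arr = [16, 10, 1, 28, 5]` → arr = [16, 10, 1, 28, 5]
`arr.append(50)` → arr = [16, 10, 1, 28, 5, 50]
`arr[3] = arr[3] * 2` → arr = [16, 10, 1, 56, 5, 50]
`value = arr[3]` → value = 56
So value = 56

Answer: 56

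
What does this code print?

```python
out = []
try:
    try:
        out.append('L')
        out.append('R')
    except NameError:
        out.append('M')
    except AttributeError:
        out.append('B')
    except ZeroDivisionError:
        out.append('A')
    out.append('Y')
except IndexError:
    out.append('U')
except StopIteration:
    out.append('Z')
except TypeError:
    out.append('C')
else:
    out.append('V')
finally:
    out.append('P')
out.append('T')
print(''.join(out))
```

Execution trace: 'L' (inner try body) → 'R' (inner try body, no exception) → 'Y' (try body, no exception) → 'V' (else) → 'P' (finally) → 'T' (after the try/except). Output: LRYVPT

Answer: LRYVPT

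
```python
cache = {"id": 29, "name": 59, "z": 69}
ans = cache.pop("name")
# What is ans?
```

Trace:
`cache = {"id": 29, "name": 59, "z": 69}` → cache = {'id': 29, 'name': 59, 'z': 69}
`ans = cache.pop("name")` → cache = {'id': 29, 'z': 69}; ans = 59
So ans = 59

Answer: 59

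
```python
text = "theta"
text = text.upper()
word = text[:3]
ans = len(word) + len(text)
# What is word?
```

Trace:
`text = "theta"` → text = 'theta'
`text = text.upper()` → text = 'THETA'
`word = text[:3]` → word = 'THE'
`ans = len(word) + len(text)` → ans = 8
So word = 'THE'

Answer: 'THE'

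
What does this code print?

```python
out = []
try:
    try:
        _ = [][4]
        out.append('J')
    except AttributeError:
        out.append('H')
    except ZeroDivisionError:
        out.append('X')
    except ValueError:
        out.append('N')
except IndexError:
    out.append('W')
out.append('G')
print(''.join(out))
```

Execution trace: 'W' (outer except IndexError) → 'G' (after the try/except). Output: WG

Answer: WG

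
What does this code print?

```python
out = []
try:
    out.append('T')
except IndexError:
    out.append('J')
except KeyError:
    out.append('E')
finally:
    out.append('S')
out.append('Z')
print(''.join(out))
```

Execution trace: 'T' (try body, no exception) → 'S' (finally) → 'Z' (after the try/except). Output: TSZ

Answer: TSZ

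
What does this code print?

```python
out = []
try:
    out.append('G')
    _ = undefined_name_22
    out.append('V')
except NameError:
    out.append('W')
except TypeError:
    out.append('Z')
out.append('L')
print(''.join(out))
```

Execution trace: 'G' (try body) → 'W' (except NameError) → 'L' (after the try/except). Output: GWL

Answer: GWL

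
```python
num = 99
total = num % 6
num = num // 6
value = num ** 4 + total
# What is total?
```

Trace:
`num = 99` → num = 99
`total = num % 6` → total = 3
`num = num // 6` → num = 16
`value = num ** 4 + total` → value = 65539
So total = 3

Answer: 3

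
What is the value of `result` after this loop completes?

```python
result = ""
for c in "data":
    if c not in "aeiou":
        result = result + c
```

Remove vowels from 'data'
`result` takes the values: "" → "d" → "dt"

Answer: "dt"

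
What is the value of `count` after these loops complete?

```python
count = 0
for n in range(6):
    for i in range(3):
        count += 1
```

6 * 3 = 18
`count` takes the values: 0 → 1 → 2 → 3 → 4 → 5 → 6 → 7 → 8 → 9 → 10 → 11 → 12 → 13 → 14 → 15 → 16 → 17 → 18

Answer: 18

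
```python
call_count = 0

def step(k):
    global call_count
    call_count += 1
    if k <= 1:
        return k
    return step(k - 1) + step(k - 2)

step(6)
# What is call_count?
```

Calls(k) = 1 + Calls(k-1) + Calls(k-2); Calls(0)=Calls(1)=1. For k=6 this gives 25.

Answer: 25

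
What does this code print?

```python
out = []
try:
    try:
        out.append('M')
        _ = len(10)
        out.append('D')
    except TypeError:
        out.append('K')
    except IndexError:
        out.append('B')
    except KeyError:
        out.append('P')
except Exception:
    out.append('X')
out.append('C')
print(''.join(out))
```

Execution trace: 'M' (inner try body) → 'K' (inner except TypeError) → 'C' (after the try/except). Output: MKC

Answer: MKC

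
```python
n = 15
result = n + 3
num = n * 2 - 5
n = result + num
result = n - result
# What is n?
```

Trace:
`n = 15` → n = 15
`result = n + 3` → result = 18
`num = n * 2 - 5` → num = 25
`n = result + num` → n = 43
`result = n - result` → result = 25
So n = 43

Answer: 43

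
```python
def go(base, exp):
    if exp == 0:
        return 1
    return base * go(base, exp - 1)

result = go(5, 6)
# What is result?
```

go(5, 6) = 5 * 5 * 5 * 5 * 5 * 5 = 15625

Answer: 15625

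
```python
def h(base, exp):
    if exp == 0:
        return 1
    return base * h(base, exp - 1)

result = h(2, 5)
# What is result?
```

h(2, 5) = 2 * 2 * 2 * 2 * 2 = 32

Answer: 32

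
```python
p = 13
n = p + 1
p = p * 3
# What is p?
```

Trace:
`p = 13` → p = 13
`n = p + 1` → n = 14
`p = p * 3` → p = 39
So p = 39

Answer: 39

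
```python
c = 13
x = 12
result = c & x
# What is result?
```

Trace:
`c = 13` → c = 13
`x = 12` → x = 12
`result = c & x` → result = 12
So result = 12

Answer: 12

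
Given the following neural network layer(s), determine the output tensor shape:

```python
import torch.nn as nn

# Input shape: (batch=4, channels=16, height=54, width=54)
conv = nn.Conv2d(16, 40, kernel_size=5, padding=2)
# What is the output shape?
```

Input: (4, 16, 54, 54) -> Output: (4, 40, 54, 54)

Answer: (4, 40, 54, 54)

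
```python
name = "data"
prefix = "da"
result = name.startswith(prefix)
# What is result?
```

Trace:
`name = "data"` → name = 'data'
`prefix = "da"` → prefix = 'da'
`result = name.startswith(prefix)` → result = True
So result = True

Answer: True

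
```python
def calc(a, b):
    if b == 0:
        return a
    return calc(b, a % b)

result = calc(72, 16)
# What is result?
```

calc(72, 16) -> calc(16, 8) -> calc(8, 0) -> 8

Answer: 8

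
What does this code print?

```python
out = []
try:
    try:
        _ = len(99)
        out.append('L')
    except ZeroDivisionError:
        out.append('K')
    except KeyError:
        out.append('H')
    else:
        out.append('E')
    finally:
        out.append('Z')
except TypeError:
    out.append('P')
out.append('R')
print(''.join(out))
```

Execution trace: 'Z' (finally) → 'P' (outer except TypeError) → 'R' (after the try/except). Output: ZPR

Answer: ZPR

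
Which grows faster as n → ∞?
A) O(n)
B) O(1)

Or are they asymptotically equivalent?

O(n) vs O(1): Higher order terms dominate.

Answer: A) O(n) grows faster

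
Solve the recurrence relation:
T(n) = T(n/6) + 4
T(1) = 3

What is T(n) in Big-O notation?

Each step divides n by 6 and adds 4. After log_6(n) steps we reach T(1)=3. So T(n) = 4·log_6(n) + 3 = O(log n).

Answer: O(log n)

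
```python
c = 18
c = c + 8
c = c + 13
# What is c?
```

Trace:
`c = 18` → c = 18
`c = c + 8` → c = 26
`c = c + 13` → c = 39
So c = 39

Answer: 39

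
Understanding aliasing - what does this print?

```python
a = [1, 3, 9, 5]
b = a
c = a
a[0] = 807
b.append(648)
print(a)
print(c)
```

Key concept: multiple aliases.
Step by step:
`a = [1, 3, 9, 5]` → a = [1, 3, 9, 5]
`b = a` → b = [1, 3, 9, 5] (same object as a)
`c = a` → c = [1, 3, 9, 5] (same object as a, b)
`a[0] = 807` → a = [807, 3, 9, 5] (same object as b, c); b = [807, 3, 9, 5] (same object as a, c); c = [807, 3, 9, 5] (same object as a, b)
`b.append(648)` → a = [807, 3, 9, 5, 648] (same object as b, c); b = [807, 3, 9, 5, 648] (same object as a, c); c = [807, 3, 9, 5, 648] (same object as a, b)
`print(a)` → prints [807, 3, 9, 5, 648]
`print(c)` → prints [807, 3, 9, 5, 648]

Answer:
[807, 3, 9, 5, 648]
[807, 3, 9, 5, 648]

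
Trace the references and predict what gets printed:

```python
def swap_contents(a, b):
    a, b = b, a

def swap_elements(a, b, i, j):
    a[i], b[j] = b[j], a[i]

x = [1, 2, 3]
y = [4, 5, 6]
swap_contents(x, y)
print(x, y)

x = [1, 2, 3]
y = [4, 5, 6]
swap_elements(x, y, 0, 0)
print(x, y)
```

Key concept: parameter rebinding vs mutation.
Step by step:
`x = [1, 2, 3]` → x = [1, 2, 3]
`y = [4, 5, 6]` → y = [4, 5, 6]
`swap_contents(x, y)` → no visible change to tracked variables
`print(x, y)` → prints [1, 2, 3] [4, 5, 6]
`x = [1, 2, 3]` → x = [1, 2, 3]
`y = [4, 5, 6]` → y = [4, 5, 6]
`swap_elements(x, y, 0, 0)` → x = [4, 2, 3]; y = [1, 5, 6]
`print(x, y)` → prints [4, 2, 3] [1, 5, 6]

Answer:
[1, 2, 3] [4, 5, 6]
[4, 2, 3] [1, 5, 6]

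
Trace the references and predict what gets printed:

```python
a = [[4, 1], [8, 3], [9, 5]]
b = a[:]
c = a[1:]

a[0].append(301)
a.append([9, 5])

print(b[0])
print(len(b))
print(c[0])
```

Key concept: slice with nested mutation.
Step by step:
`a = [[4, 1], [8, 3], [9, 5]]` → a = [[4, 1], [8, 3], [9, 5]]
`b = a[:]` → b = [[4, 1], [8, 3], [9, 5]]
`c = a[1:]` → c = [[8, 3], [9, 5]]
`a[0].append(301)` → a = [[4, 1, 301], [8, 3], [9, 5]]; b = [[4, 1, 301], [8, 3], [9, 5]]
`a.append([9, 5])` → a = [[4, 1, 301], [8, 3], [9, 5], [9, 5]]
`print(b[0])` → prints [4, 1, 301]
`print(len(b))` → prints 3
`print(c[0])` → prints [8, 3]

Answer:
[4, 1, 301]
3
[8, 3]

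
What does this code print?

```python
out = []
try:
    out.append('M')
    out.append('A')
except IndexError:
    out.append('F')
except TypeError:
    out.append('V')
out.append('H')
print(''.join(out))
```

Execution trace: 'M' (try body) → 'A' (try body, no exception) → 'H' (after the try/except). Output: MAH

Answer: MAH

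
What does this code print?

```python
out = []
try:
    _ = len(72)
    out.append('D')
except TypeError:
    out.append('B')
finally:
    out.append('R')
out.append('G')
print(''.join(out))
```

Execution trace: 'B' (except TypeError) → 'R' (finally) → 'G' (after the try/except). Output: BRG

Answer: BRG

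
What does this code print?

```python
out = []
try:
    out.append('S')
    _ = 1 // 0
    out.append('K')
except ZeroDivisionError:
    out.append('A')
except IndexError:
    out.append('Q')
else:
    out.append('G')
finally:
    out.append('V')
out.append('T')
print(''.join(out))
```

Execution trace: 'S' (try body) → 'A' (except ZeroDivisionError) → 'V' (finally) → 'T' (after the try/except). Output: SAVT

Answer: SAVT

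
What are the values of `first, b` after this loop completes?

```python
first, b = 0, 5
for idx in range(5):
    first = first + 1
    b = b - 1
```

first goes 0→5, b goes 5→0
`first, b` takes the values: (0, 5) → (1, 5) → (1, 4) → (2, 4) → (2, 3) → (3, 3) → (3, 2) → (4, 2) → (4, 1) → (5, 1) → (5, 0)

Answer: 5, 0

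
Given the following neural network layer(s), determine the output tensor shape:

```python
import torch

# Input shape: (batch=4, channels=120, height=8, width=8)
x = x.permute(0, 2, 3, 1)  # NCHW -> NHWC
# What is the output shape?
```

Input: (4, 120, 8, 8) -> Output: (4, 8, 8, 120)

Answer: (4, 8, 8, 120)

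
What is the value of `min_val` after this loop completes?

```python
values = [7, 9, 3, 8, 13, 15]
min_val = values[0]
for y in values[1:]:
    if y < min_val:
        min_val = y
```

Minimum of [7, 9, 3, 8, 13, 15]
`min_val` takes the values: 7 → 3

Answer: 3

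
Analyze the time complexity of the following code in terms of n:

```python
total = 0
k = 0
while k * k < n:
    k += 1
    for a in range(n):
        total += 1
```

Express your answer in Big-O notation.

Each loop level contributes: √n × n. Multiplying the contributions gives O(n√n).

Answer: O(n√n)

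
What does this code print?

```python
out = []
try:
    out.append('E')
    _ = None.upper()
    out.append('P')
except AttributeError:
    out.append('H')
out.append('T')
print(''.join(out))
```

Execution trace: 'E' (try body) → 'H' (except AttributeError) → 'T' (after the try/except). Output: EHT

Answer: EHT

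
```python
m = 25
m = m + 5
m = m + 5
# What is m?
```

Trace:
`m = 25` → m = 25
`m = m + 5` → m = 30
`m = m + 5` → m = 35
So m = 35

Answer: 35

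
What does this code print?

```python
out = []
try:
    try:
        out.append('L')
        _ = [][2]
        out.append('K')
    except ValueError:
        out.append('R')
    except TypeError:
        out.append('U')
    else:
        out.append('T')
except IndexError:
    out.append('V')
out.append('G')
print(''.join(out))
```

Execution trace: 'L' (try body) → 'V' (outer except IndexError) → 'G' (after the try/except). Output: LVG

Answer: LVG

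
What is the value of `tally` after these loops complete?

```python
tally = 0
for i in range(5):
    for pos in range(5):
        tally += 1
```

5 * 5 = 25
`tally` takes the values: 0 → 1 → 2 → 3 → 4 → 5 → 6 → 7 → 8 → 9 → 10 → 11 → 12 → 13 → 14 → 15 → 16 → 17 → 18 → 19 → 20 → 21 → 22 → 23 → 24 → 25

Answer: 25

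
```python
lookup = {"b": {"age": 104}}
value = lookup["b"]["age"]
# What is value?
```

Trace:
`lookup = {"b": {"age": 104}}` → lookup = {'b': {'age': 104}}
`value = lookup["b"]["age"]` → value = 104
So value = 104

Answer: 104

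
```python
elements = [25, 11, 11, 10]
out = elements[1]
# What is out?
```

Trace:
`elements = [25, 11, 11, 10]` → elements = [25, 11, 11, 10]
`out = elements[1]` → out = 11
So out = 11

Answer: 11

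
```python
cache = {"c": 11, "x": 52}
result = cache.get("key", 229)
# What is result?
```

Trace:
`cache = {"c": 11, "x": 52}` → cache = {'c': 11, 'x': 52}
`result = cache.get("key", 229)` → result = 229
So result = 229

Answer: 229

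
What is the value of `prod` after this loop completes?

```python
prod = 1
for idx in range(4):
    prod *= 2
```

2^4 = 16
`prod` takes the values: 1 → 2 → 4 → 8 → 16

Answer: 16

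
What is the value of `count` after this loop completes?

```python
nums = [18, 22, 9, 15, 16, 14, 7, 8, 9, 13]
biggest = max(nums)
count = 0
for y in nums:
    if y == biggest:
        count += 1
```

Count of max value 22 in [18, 22, 9, 15, 16, 14, 7, 8, 9, 13]
`count` takes the values: 0 → 1

Answer: 1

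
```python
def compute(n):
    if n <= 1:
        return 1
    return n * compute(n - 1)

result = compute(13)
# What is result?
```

compute(13) = 13 * 12 * 11 * 10 * 9 * 8 * 7 * 6 * 5 * 4 * 3 * 2 * 1 = 6227020800

Answer: 6227020800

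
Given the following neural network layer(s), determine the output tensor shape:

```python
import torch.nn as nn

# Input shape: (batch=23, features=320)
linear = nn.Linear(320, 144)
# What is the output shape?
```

Input: (23, 320) -> Output: (23, 144)

Answer: (23, 144)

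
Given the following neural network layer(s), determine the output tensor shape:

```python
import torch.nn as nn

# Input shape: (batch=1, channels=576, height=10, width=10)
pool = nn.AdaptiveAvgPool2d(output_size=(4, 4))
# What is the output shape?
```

Input: (1, 576, 10, 10) -> Output: (1, 576, 4, 4)

Answer: (1, 576, 4, 4)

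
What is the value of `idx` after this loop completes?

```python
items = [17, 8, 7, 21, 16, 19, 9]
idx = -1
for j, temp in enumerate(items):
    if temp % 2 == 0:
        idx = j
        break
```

First even number index in [17, 8, 7, 21, 16, 19, 9]
`idx` takes the values: -1 → 1

Answer: 1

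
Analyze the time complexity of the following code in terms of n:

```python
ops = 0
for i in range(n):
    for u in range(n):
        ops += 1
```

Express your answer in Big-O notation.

Each loop level contributes: n × n. Multiplying the contributions gives O(n^2).

Answer: O(n^2)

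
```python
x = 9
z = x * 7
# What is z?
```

Trace:
`x = 9` → x = 9
`z = x * 7` → z = 63
So z = 63

Answer: 63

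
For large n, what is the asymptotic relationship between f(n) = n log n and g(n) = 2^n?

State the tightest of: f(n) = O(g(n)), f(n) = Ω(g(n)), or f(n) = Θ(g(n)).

n log n vs 2^n: f(n) = O(g(n)) but not Ω(g(n)) — 2^n grows strictly faster than n log n.

Answer: f(n) = O(g(n)) but not Ω(g(n)) — 2^n grows strictly faster than n log n.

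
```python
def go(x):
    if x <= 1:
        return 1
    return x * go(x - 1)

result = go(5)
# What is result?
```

go(5) = 5 * 4 * 3 * 2 * 1 = 120

Answer: 120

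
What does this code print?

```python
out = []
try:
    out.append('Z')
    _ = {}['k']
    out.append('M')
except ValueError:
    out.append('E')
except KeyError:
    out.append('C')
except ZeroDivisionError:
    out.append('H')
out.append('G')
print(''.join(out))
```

Execution trace: 'Z' (try body) → 'C' (except KeyError) → 'G' (after the try/except). Output: ZCG

Answer: ZCG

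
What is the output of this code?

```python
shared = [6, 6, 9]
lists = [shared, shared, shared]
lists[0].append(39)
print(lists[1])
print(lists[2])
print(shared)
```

Key concept: list of same reference.
Step by step:
`shared = [6, 6, 9]` → shared = [6, 6, 9]
`lists = [shared, shared, shared]` → lists = [[6, 6, 9], [6, 6, 9], [6, 6, 9]]
`lists[0].append(39)` → shared = [6, 6, 9, 39]; lists = [[6, 6, 9, 39], [6, 6, 9, 39], [6, 6, 9, 39]]
`print(lists[1])` → prints [6, 6, 9, 39]
`print(lists[2])` → prints [6, 6, 9, 39]
`print(shared)` → prints [6, 6, 9, 39]

Answer:
[6, 6, 9, 39]
[6, 6, 9, 39]
[6, 6, 9, 39]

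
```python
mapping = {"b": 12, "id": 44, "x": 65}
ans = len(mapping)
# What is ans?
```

Trace:
`mapping = {"b": 12, "id": 44, "x": 65}` → mapping = {'b': 12, 'id': 44, 'x': 65}
`ans = len(mapping)` → ans = 3
So ans = 3

Answer: 3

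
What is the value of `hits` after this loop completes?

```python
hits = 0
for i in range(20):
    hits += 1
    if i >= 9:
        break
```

Loop breaks when i reaches 9, hits is 10
`hits` takes the values: 0 → 1 → 2 → 3 → 4 → 5 → 6 → 7 → 8 → 9 → 10

Answer: 10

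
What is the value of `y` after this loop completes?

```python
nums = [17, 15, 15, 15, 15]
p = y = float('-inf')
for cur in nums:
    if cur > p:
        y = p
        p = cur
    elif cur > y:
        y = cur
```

Second largest (with repeats) in [17, 15, 15, 15, 15]
`y` takes the values: -inf → 15

Answer: 15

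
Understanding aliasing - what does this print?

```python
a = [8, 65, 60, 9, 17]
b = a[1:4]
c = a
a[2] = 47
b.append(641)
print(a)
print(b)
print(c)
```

Key concept: slice vs alias.
Step by step:
`a = [8, 65, 60, 9, 17]` → a = [8, 65, 60, 9, 17]
`b = a[1:4]` → b = [65, 60, 9]
`c = a` → c = [8, 65, 60, 9, 17] (same object as a)
`a[2] = 47` → a = [8, 65, 47, 9, 17] (same object as c); c = [8, 65, 47, 9, 17] (same object as a)
`b.append(641)` → b = [65, 60, 9, 641]
`print(a)` → prints [8, 65, 47, 9, 17]
`print(b)` → prints [65, 60, 9, 641]
`print(c)` → prints [8, 65, 47, 9, 17]

Answer:
[8, 65, 47, 9, 17]
[65, 60, 9, 641]
[8, 65, 47, 9, 17]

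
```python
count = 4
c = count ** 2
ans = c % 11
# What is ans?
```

Trace:
`count = 4` → count = 4
`c = count ** 2` → c = 16
`ans = c % 11` → ans = 5
So ans = 5

Answer: 5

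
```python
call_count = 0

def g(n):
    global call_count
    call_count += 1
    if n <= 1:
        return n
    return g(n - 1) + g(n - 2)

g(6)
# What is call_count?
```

Calls(n) = 1 + Calls(n-1) + Calls(n-2); Calls(0)=Calls(1)=1. For n=6 this gives 25.

Answer: 25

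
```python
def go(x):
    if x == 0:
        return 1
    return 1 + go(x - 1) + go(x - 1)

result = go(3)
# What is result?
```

go(x) = 1 + 2·go(x-1), go(0)=1. Closed form: (1+1)·2^3 - 1 = 15.

Answer: 15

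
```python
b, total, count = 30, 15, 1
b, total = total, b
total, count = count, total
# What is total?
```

Trace:
`b, total, count = 30, 15, 1` → b = 30; total = 15; count = 1
`b, total = total, b` → b = 15; total = 30
`total, count = count, total` → total = 1; count = 30
So total = 1

Answer: 1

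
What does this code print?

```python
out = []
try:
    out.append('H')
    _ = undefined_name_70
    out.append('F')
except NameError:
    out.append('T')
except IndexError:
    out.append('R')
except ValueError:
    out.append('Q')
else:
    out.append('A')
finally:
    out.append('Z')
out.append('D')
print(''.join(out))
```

Execution trace: 'H' (try body) → 'T' (except NameError) → 'Z' (finally) → 'D' (after the try/except). Output: HTZD

Answer: HTZD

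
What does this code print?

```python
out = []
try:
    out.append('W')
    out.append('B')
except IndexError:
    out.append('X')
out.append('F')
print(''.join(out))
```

Execution trace: 'W' (try body) → 'B' (try body, no exception) → 'F' (after the try/except). Output: WBF

Answer: WBF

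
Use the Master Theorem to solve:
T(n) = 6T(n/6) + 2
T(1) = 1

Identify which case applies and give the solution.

a=6, b=6, f(n)=2. log_6(6) = 1. Since c=0 < 1, Case 1 applies: T(n) = Θ(n^log_b(a)) = O(n).

Answer: O(n) - Case 1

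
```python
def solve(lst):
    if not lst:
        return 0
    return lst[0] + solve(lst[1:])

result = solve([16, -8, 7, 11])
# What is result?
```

16 + (-8) + 7 + 11 + 0 = 26

Answer: 26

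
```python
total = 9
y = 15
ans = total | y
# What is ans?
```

Trace:
`total = 9` → total = 9
`y = 15` → y = 15
`ans = total | y` → ans = 15
So ans = 15

Answer: 15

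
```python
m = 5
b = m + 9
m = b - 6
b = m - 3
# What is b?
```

Trace:
`m = 5` → m = 5
`b = m + 9` → b = 14
`m = b - 6` → m = 8
`b = m - 3` → b = 5
So b = 5

Answer: 5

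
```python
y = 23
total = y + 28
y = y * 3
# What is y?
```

Trace:
`y = 23` → y = 23
`total = y + 28` → total = 51
`y = y * 3` → y = 69
So y = 69

Answer: 69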